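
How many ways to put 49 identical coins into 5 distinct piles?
C(49+5-1, 5-1) = C(53, 4) = 292825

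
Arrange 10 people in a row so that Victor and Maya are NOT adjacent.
Total - adjacent = 10! - (10-1)!×2 = 3628800 - 725760 = 2903040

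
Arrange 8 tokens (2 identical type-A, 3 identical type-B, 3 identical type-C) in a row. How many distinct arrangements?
8! / (2! × 3! × 3!) = 560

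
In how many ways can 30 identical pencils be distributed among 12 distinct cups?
C(30+12-1, 12-1) = C(41, 11) = 3159461968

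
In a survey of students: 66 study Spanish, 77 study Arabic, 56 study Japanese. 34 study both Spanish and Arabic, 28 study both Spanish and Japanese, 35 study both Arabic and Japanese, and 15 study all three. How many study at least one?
|A∪B∪C| = 66+77+56-34-28-35+15 = 117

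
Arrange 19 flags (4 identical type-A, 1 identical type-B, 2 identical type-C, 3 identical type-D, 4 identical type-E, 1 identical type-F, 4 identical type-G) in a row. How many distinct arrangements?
19! / (4! × 1! × 2! × 3! × 4! × 1! × 4!) = 733296564000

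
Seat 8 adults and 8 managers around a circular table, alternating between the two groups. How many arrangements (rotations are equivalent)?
Fix one of the adults: (8-1)! ways for the remaining adults, × 8! ways for the managers = 5040 × 40320 = 203212800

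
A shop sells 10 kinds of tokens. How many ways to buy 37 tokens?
C(37+10-1, 10-1) = C(46, 9) = 1101716330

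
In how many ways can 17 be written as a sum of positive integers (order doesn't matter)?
Pentagonal recurrence p(n) = p(n-1) + p(n-2) - p(n-5) - p(n-7) + p(n-12) + p(n-15) - ... gives p(0..16) = 1, 1, 2, 3, 5, 7, 11, 15, 22, 30, 42, 56, 77, 101, 135, 176, 231. p(17) = p(16) + p(15) - p(12) - p(10) + p(5) + p(2) = 231 + 176 - 77 - 42 + 7 + 2 = 297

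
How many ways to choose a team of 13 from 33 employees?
C(33,13) = 33!/(13!×20!) = 573166440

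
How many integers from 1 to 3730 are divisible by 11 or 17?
⌊3730/11⌋ + ⌊3730/17⌋ - ⌊3730/187⌋ = 339 + 219 - 19 = 539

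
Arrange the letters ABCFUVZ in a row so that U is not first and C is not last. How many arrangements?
By inclusion-exclusion: 7! - 2×(7-1)! + (7-2)! = 5040 - 1440 + 120 = 3720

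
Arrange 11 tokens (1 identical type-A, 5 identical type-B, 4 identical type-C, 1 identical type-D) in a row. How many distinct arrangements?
11! / (1! × 5! × 4! × 1!) = 13860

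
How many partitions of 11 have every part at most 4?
Let r_j(i) = number of partitions of i into parts ≤ j, for i = 0..11. r_1(i) = 1 for all i; r_j(i) = r_{j-1}(i) + r_j(i-j). Rows j = 2..4: ≤2: 1 1 2 2 3 3 4 4 5 5 6 6; ≤3: 1 1 2 3 4 5 7 8 10 12 14 16; ≤4: 1 1 2 3 5 6 9 11 15 18 23 27. r_4(11) = 27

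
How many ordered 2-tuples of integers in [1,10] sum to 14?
Coefficient of x^14 in (x + x² + ... + x^10)^2. By inclusion-exclusion on dice exceeding 10: Σ_j (-1)^j C(2,j)·C(14-1-10j, 1) = C(2,0)·C(13,1) - C(2,1)·C(3,1) = 1·13 - 2·3 = 7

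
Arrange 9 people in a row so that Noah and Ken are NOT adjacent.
Total - adjacent = 9! - (9-1)!×2 = 362880 - 80640 = 282240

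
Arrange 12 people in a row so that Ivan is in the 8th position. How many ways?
Fix one position: (12-1)! = 39916800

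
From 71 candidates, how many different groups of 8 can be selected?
C(71,8) = 71!/(8!×63!) = 10639125640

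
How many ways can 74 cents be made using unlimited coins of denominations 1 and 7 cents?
Coefficient of x^74 in 1/(1-x^1) · 1/(1-x^7). Use j coins of 7 for j = 0..⌊74/7⌋ = 10, the rest in 1s: 10 + 1 = 11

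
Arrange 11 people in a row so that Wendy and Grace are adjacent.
Treat as block: (11-1)! × 2! = 3628800 × 2 = 7257600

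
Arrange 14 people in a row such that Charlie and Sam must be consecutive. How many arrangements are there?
Treat the 2 as one block: (14-2+1)! × 2! = 6227020800 × 2 = 12454041600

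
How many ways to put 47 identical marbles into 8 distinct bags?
C(47+8-1, 8-1) = C(54, 7) = 177100560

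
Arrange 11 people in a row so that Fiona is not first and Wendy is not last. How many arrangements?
By inclusion-exclusion: 11! - 2×(11-1)! + (11-2)! = 39916800 - 7257600 + 362880 = 33022080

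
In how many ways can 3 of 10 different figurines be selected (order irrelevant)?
C(10,3) = 10!/(3!×7!) = 120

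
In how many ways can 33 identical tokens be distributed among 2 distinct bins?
C(33+2-1, 2-1) = C(34, 1) = 34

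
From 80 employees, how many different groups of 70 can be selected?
C(80,70) = 80!/(70!×10!) = 1646492110120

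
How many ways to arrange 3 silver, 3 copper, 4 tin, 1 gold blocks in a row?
11! / (3! × 3! × 4! × 1!) = 46200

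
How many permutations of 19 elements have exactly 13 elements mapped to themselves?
Choose the 13 fixed points C(19,13) = 27132, derange the rest: !6 = Σ_{j=0}^{6} (-1)^j·6!/j! = 720 - 720 + 360 - 120 + 30 - 6 + 1 = 265. Product = 27132 × 265 = 7189980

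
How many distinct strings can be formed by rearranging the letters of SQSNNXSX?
8! / (3! × 1! × 2! × 2!) = 1680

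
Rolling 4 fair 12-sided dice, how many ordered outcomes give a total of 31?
Coefficient of x^31 in (x + x² + ... + x^12)^4. By inclusion-exclusion on dice exceeding 12: Σ_j (-1)^j C(4,j)·C(31-1-12j, 3) = C(4,0)·C(30,3) - C(4,1)·C(18,3) + C(4,2)·C(6,3) = 1·4060 - 4·816 + 6·20 = 916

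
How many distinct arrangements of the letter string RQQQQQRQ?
8! / (2! × 6!) = 28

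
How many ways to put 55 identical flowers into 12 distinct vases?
C(55+12-1, 12-1) = C(66, 11) = 1074082795968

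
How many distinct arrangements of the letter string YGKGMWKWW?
9! / (1! × 3! × 2! × 2! × 1!) = 15120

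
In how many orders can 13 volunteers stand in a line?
13! = 6227020800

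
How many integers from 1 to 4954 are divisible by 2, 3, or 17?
⌊4954/2⌋+⌊4954/3⌋+⌊4954/17⌋ - ⌊4954/6⌋-⌊4954/34⌋-⌊4954/51⌋ + ⌊4954/102⌋ = 2477+1651+291 - 825-145-97 + 48 = 3400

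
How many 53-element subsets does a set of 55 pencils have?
C(55,53) = 55!/(53!×2!) = 1485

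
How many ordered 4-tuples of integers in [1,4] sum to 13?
Coefficient of x^13 in (x + x² + ... + x^4)^4. By inclusion-exclusion on dice exceeding 4: Σ_j (-1)^j C(4,j)·C(13-1-4j, 3) = C(4,0)·C(12,3) - C(4,1)·C(8,3) + C(4,2)·C(4,3) = 1·220 - 4·56 + 6·4 = 20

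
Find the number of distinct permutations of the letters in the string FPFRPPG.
7! / (3! × 2! × 1! × 1!) = 420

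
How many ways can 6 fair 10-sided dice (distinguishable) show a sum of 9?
Coefficient of x^9 in (x + x² + ... + x^10)^6. By inclusion-exclusion on dice exceeding 10: Σ_j (-1)^j C(6,j)·C(9-1-10j, 5) = C(6,0)·C(8,5) = 1·56 = 56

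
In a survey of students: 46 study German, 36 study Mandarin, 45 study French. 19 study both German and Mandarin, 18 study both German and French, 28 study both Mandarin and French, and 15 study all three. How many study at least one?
|A∪B∪C| = 46+36+45-19-18-28+15 = 77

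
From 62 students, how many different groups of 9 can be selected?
C(62,9) = 62!/(9!×53!) = 20286591270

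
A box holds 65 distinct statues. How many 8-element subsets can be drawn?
C(65,8) = 65!/(8!×57!) = 5047381560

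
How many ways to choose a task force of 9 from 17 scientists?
C(17,9) = 17!/(9!×8!) = 24310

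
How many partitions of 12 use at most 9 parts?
By conjugation, equals partitions of 12 into parts ≤ 9. Let r_j(i) = number of partitions of i into parts ≤ j, for i = 0..12. r_1(i) = 1 for all i; r_j(i) = r_{j-1}(i) + r_j(i-j). Rows j = 2..9: ≤2: 1 1 2 2 3 3 4 4 5 5 6 6 7; ≤3: 1 1 2 3 4 5 7 8 10 12 14 16 19; ≤4: 1 1 2 3 5 6 9 11 15 18 23 27 34; ≤5: 1 1 2 3 5 7 10 13 18 23 30 37 47; ≤6: 1 1 2 3 5 7 11 14 20 26 35 44 58; ≤7: 1 1 2 3 5 7 11 15 21 28 38 49 65; ≤8: 1 1 2 3 5 7 11 15 22 29 40 52 70; ≤9: 1 1 2 3 5 7 11 15 22 30 41 54 73. r_9(12) = 73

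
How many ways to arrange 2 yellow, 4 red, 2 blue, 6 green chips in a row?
14! / (2! × 4! × 2! × 6!) = 1261260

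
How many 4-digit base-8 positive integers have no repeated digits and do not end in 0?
Last digit: 7 nonzero choices. First digit: 6 (nonzero, ≠last). Middle 2: P(6,2) = 30. Total = 1260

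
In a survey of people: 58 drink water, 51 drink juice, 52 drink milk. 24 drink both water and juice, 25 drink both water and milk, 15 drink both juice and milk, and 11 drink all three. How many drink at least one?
|A∪B∪C| = 58+51+52-24-25-15+11 = 108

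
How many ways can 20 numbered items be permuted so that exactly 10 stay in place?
Choose the 10 fixed points C(20,10) = 184756, derange the rest: !10 = Σ_{j=0}^{10} (-1)^j·10!/j! = 3628800 - 3628800 + 1814400 - 604800 + 151200 - 30240 + 5040 - 720 + 90 - 10 + 1 = 1334961. Product = 184756 × 1334961 = 246642054516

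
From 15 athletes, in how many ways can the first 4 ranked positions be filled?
P(15,4) = 15!/(15-4)! = 32760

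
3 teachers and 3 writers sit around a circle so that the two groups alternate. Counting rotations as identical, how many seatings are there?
Fix one of the teachers: (3-1)! ways for the remaining teachers, × 3! ways for the writers = 2 × 6 = 12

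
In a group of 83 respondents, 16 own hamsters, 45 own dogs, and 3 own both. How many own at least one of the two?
|A∪B| = |A| + |B| - |A∩B| = 16 + 45 - 3 = 58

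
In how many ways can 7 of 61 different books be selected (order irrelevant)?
C(61,7) = 61!/(7!×54!) = 436270780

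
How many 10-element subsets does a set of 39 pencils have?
C(39,10) = 39!/(10!×29!) = 635745396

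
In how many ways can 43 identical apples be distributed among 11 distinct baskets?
C(43+11-1, 11-1) = C(53, 10) = 19499099620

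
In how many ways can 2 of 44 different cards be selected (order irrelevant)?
C(44,2) = 44!/(2!×42!) = 946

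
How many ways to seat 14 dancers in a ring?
Circular: fix one position, arrange the rest. (14-1)! = 6227020800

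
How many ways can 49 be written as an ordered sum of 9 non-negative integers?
C(49+9-1, 9-1) = C(57, 8) = 1652411475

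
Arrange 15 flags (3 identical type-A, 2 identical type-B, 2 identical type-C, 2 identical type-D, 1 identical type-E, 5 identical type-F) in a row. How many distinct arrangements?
15! / (3! × 2! × 2! × 2! × 1! × 5!) = 227026800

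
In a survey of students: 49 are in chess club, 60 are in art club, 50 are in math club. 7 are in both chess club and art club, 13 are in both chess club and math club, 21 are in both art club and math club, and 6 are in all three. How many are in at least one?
|A∪B∪C| = 49+60+50-7-13-21+6 = 124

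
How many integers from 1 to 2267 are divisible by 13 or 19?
⌊2267/13⌋ + ⌊2267/19⌋ - ⌊2267/247⌋ = 174 + 119 - 9 = 284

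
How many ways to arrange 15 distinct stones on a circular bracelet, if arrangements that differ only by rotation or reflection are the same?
(15-1)!/2 = 87178291200/2 = 43589145600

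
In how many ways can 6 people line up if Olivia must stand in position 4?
Fix one position: (6-1)! = 120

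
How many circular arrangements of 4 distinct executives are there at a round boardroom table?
Circular: fix one position, arrange the rest. (4-1)! = 6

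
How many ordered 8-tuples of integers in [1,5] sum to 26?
Coefficient of x^26 in (x + x² + ... + x^5)^8. By inclusion-exclusion on dice exceeding 5: Σ_j (-1)^j C(8,j)·C(26-1-5j, 7) = C(8,0)·C(25,7) - C(8,1)·C(20,7) + C(8,2)·C(15,7) - C(8,3)·C(10,7) = 1·480700 - 8·77520 + 28·6435 - 56·120 = 34000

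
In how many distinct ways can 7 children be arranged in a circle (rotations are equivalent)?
Circular: fix one position, arrange the rest. (7-1)! = 720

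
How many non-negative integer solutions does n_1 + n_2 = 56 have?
C(56+2-1, 2-1) = C(57, 1) = 57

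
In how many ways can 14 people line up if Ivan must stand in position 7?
Fix one position: (14-1)! = 6227020800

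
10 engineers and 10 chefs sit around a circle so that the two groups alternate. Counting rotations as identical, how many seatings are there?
Fix one of the engineers: (10-1)! ways for the remaining engineers, × 10! ways for the chefs = 362880 × 3628800 = 1316818944000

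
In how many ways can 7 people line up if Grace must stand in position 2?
Fix one position: (7-1)! = 720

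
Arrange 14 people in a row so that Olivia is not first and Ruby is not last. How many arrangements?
By inclusion-exclusion: 14! - 2×(14-1)! + (14-2)! = 87178291200 - 12454041600 + 479001600 = 75203251200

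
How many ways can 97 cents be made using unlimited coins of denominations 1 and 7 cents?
Coefficient of x^97 in 1/(1-x^1) · 1/(1-x^7). Use j coins of 7 for j = 0..⌊97/7⌋ = 13, the rest in 1s: 13 + 1 = 14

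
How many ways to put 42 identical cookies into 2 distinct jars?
C(42+2-1, 2-1) = C(43, 1) = 43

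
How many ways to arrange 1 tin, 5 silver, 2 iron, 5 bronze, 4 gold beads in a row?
17! / (1! × 5! × 2! × 5! × 4!) = 514594080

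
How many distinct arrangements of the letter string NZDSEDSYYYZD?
12! / (2! × 3! × 2! × 3! × 1! × 1!) = 3326400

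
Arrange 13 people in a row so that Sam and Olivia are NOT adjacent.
Total - adjacent = 13! - (13-1)!×2 = 6227020800 - 958003200 = 5269017600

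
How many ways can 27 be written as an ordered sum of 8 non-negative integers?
C(27+8-1, 8-1) = C(34, 7) = 5379616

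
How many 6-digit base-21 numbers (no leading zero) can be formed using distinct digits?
First digit: 20 choices (nonzero). Then descending: 20 × 20 × 19 × 18 × 17 × 16 = 37209600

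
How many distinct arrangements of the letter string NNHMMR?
6! / (1! × 2! × 2! × 1!) = 180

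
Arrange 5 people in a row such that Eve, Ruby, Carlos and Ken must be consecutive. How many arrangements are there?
Treat the 4 as one block: (5-4+1)! × 4! = 2 × 24 = 48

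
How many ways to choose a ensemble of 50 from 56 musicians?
C(56,50) = 56!/(50!×6!) = 32468436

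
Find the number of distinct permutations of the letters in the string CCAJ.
4! / (2! × 1! × 1!) = 12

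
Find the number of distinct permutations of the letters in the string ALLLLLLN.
8! / (6! × 1! × 1!) = 56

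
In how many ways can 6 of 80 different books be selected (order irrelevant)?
C(80,6) = 80!/(6!×74!) = 300500200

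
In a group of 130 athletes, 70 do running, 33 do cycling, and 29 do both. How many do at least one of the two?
|A∪B| = |A| + |B| - |A∩B| = 70 + 33 - 29 = 74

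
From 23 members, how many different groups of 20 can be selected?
C(23,20) = 23!/(20!×3!) = 1771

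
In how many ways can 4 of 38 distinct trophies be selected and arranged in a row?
P(38,4) = 38!/(38-4)! = 1771560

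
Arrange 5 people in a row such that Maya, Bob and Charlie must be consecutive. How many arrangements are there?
Treat the 3 as one block: (5-3+1)! × 3! = 6 × 6 = 36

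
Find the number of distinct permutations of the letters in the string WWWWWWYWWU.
10! / (1! × 1! × 8!) = 90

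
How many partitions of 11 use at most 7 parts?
By conjugation, equals partitions of 11 into parts ≤ 7. Let r_j(i) = number of partitions of i into parts ≤ j, for i = 0..11. r_1(i) = 1 for all i; r_j(i) = r_{j-1}(i) + r_j(i-j). Rows j = 2..7: ≤2: 1 1 2 2 3 3 4 4 5 5 6 6; ≤3: 1 1 2 3 4 5 7 8 10 12 14 16; ≤4: 1 1 2 3 5 6 9 11 15 18 23 27; ≤5: 1 1 2 3 5 7 10 13 18 23 30 37; ≤6: 1 1 2 3 5 7 11 14 20 26 35 44; ≤7: 1 1 2 3 5 7 11 15 21 28 38 49. r_7(11) = 49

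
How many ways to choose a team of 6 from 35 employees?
C(35,6) = 35!/(6!×29!) = 1623160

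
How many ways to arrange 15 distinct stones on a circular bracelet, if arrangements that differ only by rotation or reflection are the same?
(15-1)!/2 = 87178291200/2 = 43589145600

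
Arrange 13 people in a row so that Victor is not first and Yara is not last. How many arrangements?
By inclusion-exclusion: 13! - 2×(13-1)! + (13-2)! = 6227020800 - 958003200 + 39916800 = 5308934400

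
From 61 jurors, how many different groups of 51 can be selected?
C(61,51) = 61!/(51!×10!) = 90177170226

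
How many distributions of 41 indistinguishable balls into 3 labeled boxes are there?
C(41+3-1, 3-1) = C(43, 2) = 903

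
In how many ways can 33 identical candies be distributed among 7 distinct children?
C(33+7-1, 7-1) = C(39, 6) = 3262623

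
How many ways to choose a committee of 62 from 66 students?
C(66,62) = 66!/(62!×4!) = 720720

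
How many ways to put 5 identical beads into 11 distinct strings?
C(5+11-1, 11-1) = C(15, 10) = 3003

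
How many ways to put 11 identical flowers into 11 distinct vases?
C(11+11-1, 11-1) = C(21, 10) = 352716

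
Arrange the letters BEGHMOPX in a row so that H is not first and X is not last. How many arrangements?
By inclusion-exclusion: 8! - 2×(8-1)! + (8-2)! = 40320 - 10080 + 720 = 30960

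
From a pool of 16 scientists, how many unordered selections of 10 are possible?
C(16,10) = 16!/(10!×6!) = 8008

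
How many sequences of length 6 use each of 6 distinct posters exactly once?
6! = 720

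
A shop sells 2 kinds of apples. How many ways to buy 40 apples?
C(40+2-1, 2-1) = C(41, 1) = 41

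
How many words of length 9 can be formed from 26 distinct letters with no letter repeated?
P(26,9) = 26!/(26-9)! = 1133836704000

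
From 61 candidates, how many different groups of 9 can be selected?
C(61,9) = 61!/(9!×52!) = 17341763505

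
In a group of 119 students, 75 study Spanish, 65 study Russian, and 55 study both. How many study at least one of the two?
|A∪B| = |A| + |B| - |A∩B| = 75 + 65 - 55 = 85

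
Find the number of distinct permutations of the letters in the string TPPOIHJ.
7! / (1! × 1! × 1! × 1! × 2! × 1!) = 2520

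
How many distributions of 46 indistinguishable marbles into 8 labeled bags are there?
C(46+8-1, 8-1) = C(53, 7) = 154143080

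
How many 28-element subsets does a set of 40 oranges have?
C(40,28) = 40!/(28!×12!) = 5586853480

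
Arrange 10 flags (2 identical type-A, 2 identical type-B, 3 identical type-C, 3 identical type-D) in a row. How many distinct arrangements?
10! / (2! × 2! × 3! × 3!) = 25200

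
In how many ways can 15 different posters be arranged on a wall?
15! = 1307674368000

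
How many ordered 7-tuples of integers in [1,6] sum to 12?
Coefficient of x^12 in (x + x² + ... + x^6)^7. By inclusion-exclusion on dice exceeding 6: Σ_j (-1)^j C(7,j)·C(12-1-6j, 6) = C(7,0)·C(11,6) = 1·462 = 462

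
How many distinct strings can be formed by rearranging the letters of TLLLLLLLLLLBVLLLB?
17! / (2! × 13! × 1! × 1!) = 28560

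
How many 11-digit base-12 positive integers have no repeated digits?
First digit: 11 choices (nonzero). Then descending: 11 × 11 × 10 × 9 × 8 × 7 × 6 × 5 × 4 × 3 × 2 = 439084800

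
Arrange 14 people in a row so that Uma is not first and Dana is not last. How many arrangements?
By inclusion-exclusion: 14! - 2×(14-1)! + (14-2)! = 87178291200 - 12454041600 + 479001600 = 75203251200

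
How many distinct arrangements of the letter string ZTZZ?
4! / (1! × 3!) = 4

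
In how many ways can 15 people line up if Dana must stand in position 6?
Fix one position: (15-1)! = 87178291200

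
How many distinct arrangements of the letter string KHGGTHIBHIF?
11! / (1! × 2! × 2! × 1! × 1! × 1! × 3!) = 1663200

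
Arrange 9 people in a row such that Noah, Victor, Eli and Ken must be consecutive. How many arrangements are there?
Treat the 4 as one block: (9-4+1)! × 4! = 720 × 24 = 17280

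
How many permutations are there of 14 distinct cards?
14! = 87178291200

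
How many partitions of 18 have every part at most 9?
Let r_j(i) = number of partitions of i into parts ≤ j, for i = 0..18. r_1(i) = 1 for all i; r_j(i) = r_{j-1}(i) + r_j(i-j). Rows j = 2..9: ≤2: 1 1 2 2 3 3 4 4 5 5 6 6 7 7 8 8 9 9 10; ≤3: 1 1 2 3 4 5 7 8 10 12 14 16 19 21 24 27 30 33 37; ≤4: 1 1 2 3 5 6 9 11 15 18 23 27 34 39 47 54 64 72 84; ≤5: 1 1 2 3 5 7 10 13 18 23 30 37 47 57 70 84 101 119 141; ≤6: 1 1 2 3 5 7 11 14 20 26 35 44 58 71 90 110 136 163 199; ≤7: 1 1 2 3 5 7 11 15 21 28 38 49 65 82 105 131 164 201 248; ≤8: 1 1 2 3 5 7 11 15 22 29 40 52 70 89 116 146 186 230 288; ≤9: 1 1 2 3 5 7 11 15 22 30 41 54 73 94 123 157 201 252 318. r_9(18) = 318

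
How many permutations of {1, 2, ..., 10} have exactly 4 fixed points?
Choose the 4 fixed points C(10,4) = 210, derange the rest: !6 = Σ_{j=0}^{6} (-1)^j·6!/j! = 720 - 720 + 360 - 120 + 30 - 6 + 1 = 265. Product = 210 × 265 = 55650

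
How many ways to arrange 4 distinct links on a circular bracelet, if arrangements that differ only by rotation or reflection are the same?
(4-1)!/2 = 6/2 = 3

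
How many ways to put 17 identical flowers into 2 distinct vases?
C(17+2-1, 2-1) = C(18, 1) = 18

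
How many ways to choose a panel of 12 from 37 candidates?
C(37,12) = 37!/(12!×25!) = 1852482996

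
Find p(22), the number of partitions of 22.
Pentagonal recurrence p(n) = p(n-1) + p(n-2) - p(n-5) - p(n-7) + p(n-12) + p(n-15) - ... gives p(0..21) = 1, 1, 2, 3, 5, 7, 11, 15, 22, 30, 42, 56, 77, 101, 135, 176, 231, 297, 385, 490, 627, 792. p(22) = p(21) + p(20) - p(17) - p(15) + p(10) + p(7) - p(0) = 792 + 627 - 297 - 176 + 42 + 15 - 1 = 1002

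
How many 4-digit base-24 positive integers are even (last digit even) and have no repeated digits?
Last∈{0,2,4,6,8,10,12,14,16,18,20,22}. Last=0: 10626. Last nonzero: 11×22×P(22,2) = 111804. Total = 122430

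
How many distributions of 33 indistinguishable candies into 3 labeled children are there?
C(33+3-1, 3-1) = C(35, 2) = 595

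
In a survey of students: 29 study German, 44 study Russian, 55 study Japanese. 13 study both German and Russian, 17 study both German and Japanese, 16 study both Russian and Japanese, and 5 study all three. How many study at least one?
|A∪B∪C| = 29+44+55-13-17-16+5 = 87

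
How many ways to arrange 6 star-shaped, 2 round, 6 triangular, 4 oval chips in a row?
18! / (6! × 2! × 6! × 4!) = 257297040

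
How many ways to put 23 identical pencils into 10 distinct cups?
C(23+10-1, 10-1) = C(32, 9) = 28048800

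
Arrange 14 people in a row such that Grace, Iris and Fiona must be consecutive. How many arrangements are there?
Treat the 3 as one block: (14-3+1)! × 3! = 479001600 × 6 = 2874009600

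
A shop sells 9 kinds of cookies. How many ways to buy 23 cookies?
C(23+9-1, 9-1) = C(31, 8) = 7888725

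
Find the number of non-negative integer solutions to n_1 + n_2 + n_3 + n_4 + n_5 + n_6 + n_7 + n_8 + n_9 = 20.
C(20+9-1, 9-1) = C(28, 8) = 3108105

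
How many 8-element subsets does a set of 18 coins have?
C(18,8) = 18!/(8!×10!) = 43758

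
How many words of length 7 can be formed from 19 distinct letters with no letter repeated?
P(19,7) = 19!/(19-7)! = 253955520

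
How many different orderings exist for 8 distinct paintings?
8! = 40320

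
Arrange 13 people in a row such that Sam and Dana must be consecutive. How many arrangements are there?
Treat the 2 as one block: (13-2+1)! × 2! = 479001600 × 2 = 958003200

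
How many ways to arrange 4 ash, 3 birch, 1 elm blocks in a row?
8! / (4! × 3! × 1!) = 280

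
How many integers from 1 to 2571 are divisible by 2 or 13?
⌊2571/2⌋ + ⌊2571/13⌋ - ⌊2571/26⌋ = 1285 + 197 - 98 = 1384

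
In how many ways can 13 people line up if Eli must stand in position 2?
Fix one position: (13-1)! = 479001600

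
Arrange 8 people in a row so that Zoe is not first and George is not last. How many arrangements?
By inclusion-exclusion: 8! - 2×(8-1)! + (8-2)! = 40320 - 10080 + 720 = 30960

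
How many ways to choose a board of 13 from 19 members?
C(19,13) = 19!/(13!×6!) = 27132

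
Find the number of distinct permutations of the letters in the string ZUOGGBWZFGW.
11! / (2! × 1! × 2! × 3! × 1! × 1! × 1!) = 1663200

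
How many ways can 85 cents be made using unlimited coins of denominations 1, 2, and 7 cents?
Coefficient of x^85 in 1/(1-x^1) · 1/(1-x^2) · 1/(1-x^7). Case on j = number of 7-cent coins (j = 0..12); remainder r = 85 - 7j is made from {1,2} in ⌊r/2⌋+1 ways. r = 85, 78, 71, 64, 57, 50, 43, 36, 29, 22, 15, 8, 1 → 43 + 40 + 36 + 33 + 29 + 26 + 22 + 19 + 15 + 12 + 8 + 5 + 1 = 289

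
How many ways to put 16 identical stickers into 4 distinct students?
C(16+4-1, 4-1) = C(19, 3) = 969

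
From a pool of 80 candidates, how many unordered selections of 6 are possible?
C(80,6) = 80!/(6!×74!) = 300500200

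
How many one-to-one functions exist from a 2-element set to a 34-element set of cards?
P(34,2) = 34!/(34-2)! = 1122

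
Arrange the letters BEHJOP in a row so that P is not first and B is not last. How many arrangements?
By inclusion-exclusion: 6! - 2×(6-1)! + (6-2)! = 720 - 240 + 24 = 504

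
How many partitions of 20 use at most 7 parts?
By conjugation, equals partitions of 20 into parts ≤ 7. Let r_j(i) = number of partitions of i into parts ≤ j, for i = 0..20. r_1(i) = 1 for all i; r_j(i) = r_{j-1}(i) + r_j(i-j). Rows j = 2..7: ≤2: 1 1 2 2 3 3 4 4 5 5 6 6 7 7 8 8 9 9 10 10 11; ≤3: 1 1 2 3 4 5 7 8 10 12 14 16 19 21 24 27 30 33 37 40 44; ≤4: 1 1 2 3 5 6 9 11 15 18 23 27 34 39 47 54 64 72 84 94 108; ≤5: 1 1 2 3 5 7 10 13 18 23 30 37 47 57 70 84 101 119 141 164 192; ≤6: 1 1 2 3 5 7 11 14 20 26 35 44 58 71 90 110 136 163 199 235 282; ≤7: 1 1 2 3 5 7 11 15 21 28 38 49 65 82 105 131 164 201 248 300 364. r_7(20) = 364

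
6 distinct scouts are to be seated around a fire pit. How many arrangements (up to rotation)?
Circular: fix one position, arrange the rest. (6-1)! = 120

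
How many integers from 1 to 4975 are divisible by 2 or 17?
⌊4975/2⌋ + ⌊4975/17⌋ - ⌊4975/34⌋ = 2487 + 292 - 146 = 2633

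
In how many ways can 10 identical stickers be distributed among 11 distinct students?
C(10+11-1, 11-1) = C(20, 10) = 184756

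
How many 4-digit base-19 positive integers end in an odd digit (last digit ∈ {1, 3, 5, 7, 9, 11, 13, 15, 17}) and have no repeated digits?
Last∈{1,3,5,7,9,11,13,15,17}. Last=0: 0. Last nonzero: 9×17×P(17,2) = 41616. Total = 41616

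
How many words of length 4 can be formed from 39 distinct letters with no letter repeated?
P(39,4) = 39!/(39-4)! = 1974024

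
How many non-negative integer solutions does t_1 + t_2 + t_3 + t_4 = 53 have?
C(53+4-1, 4-1) = C(56, 3) = 27720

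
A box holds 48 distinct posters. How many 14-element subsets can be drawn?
C(48,14) = 48!/(14!×34!) = 482320623240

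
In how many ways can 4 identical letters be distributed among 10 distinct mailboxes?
C(4+10-1, 10-1) = C(13, 9) = 715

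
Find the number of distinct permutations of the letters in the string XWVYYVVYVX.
10! / (1! × 4! × 2! × 3!) = 12600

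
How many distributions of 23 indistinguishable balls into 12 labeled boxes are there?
C(23+12-1, 12-1) = C(34, 11) = 286097760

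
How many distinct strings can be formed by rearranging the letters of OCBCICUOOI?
10! / (3! × 3! × 2! × 1! × 1!) = 50400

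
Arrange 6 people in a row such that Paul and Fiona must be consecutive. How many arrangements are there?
Treat the 2 as one block: (6-2+1)! × 2! = 120 × 2 = 240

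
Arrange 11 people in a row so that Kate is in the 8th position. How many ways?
Fix one position: (11-1)! = 3628800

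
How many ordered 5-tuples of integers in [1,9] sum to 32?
Coefficient of x^32 in (x + x² + ... + x^9)^5. By inclusion-exclusion on dice exceeding 9: Σ_j (-1)^j C(5,j)·C(32-1-9j, 4) = C(5,0)·C(31,4) - C(5,1)·C(22,4) + C(5,2)·C(13,4) - C(5,3)·C(4,4) = 1·31465 - 5·7315 + 10·715 - 10·1 = 2030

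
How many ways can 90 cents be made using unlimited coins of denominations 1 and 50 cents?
Coefficient of x^90 in 1/(1-x^1) · 1/(1-x^50). Use j coins of 50 for j = 0..⌊90/50⌋ = 1, the rest in 1s: 1 + 1 = 2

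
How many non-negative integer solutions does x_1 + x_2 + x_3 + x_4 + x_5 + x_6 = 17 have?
C(17+6-1, 6-1) = C(22, 5) = 26334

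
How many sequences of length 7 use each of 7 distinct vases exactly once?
7! = 5040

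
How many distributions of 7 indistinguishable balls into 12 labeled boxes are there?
C(7+12-1, 12-1) = C(18, 11) = 31824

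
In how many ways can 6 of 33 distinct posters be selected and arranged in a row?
P(33,6) = 33!/(33-6)! = 797448960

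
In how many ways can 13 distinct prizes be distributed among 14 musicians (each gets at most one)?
P(14,13) = 14!/(14-13)! = 87178291200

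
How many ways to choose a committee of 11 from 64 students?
C(64,11) = 64!/(11!×53!) = 743595781824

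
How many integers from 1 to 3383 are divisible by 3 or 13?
⌊3383/3⌋ + ⌊3383/13⌋ - ⌊3383/39⌋ = 1127 + 260 - 86 = 1301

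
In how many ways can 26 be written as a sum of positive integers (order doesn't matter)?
Pentagonal recurrence p(n) = p(n-1) + p(n-2) - p(n-5) - p(n-7) + p(n-12) + p(n-15) - ... gives p(0..25) = 1, 1, 2, 3, 5, 7, 11, 15, 22, 30, 42, 56, 77, 101, 135, 176, 231, 297, 385, 490, 627, 792, 1002, 1255, 1575, 1958. p(26) = p(25) + p(24) - p(21) - p(19) + p(14) + p(11) - p(4) - p(0) = 1958 + 1575 - 792 - 490 + 135 + 56 - 5 - 1 = 2436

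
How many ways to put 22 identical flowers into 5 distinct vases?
C(22+5-1, 5-1) = C(26, 4) = 14950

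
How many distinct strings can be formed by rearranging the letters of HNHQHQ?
6! / (2! × 1! × 3!) = 60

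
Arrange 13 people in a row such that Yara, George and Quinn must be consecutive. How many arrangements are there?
Treat the 3 as one block: (13-3+1)! × 3! = 39916800 × 6 = 239500800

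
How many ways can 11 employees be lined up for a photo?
11! = 39916800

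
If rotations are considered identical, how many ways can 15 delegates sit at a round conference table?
Circular: fix one position, arrange the rest. (15-1)! = 87178291200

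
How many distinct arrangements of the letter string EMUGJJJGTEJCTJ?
14! / (2! × 1! × 2! × 2! × 1! × 5! × 1!) = 90810720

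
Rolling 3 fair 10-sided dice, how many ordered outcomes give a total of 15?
Coefficient of x^15 in (x + x² + ... + x^10)^3. By inclusion-exclusion on dice exceeding 10: Σ_j (-1)^j C(3,j)·C(15-1-10j, 2) = C(3,0)·C(14,2) - C(3,1)·C(4,2) = 1·91 - 3·6 = 73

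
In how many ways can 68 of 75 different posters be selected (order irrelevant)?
C(75,68) = 75!/(68!×7!) = 1984829850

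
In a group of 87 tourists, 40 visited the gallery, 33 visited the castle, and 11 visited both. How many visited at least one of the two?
|A∪B| = |A| + |B| - |A∩B| = 40 + 33 - 11 = 62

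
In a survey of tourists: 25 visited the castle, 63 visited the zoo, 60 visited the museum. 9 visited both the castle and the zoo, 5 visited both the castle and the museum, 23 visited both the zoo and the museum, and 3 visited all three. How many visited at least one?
|A∪B∪C| = 25+63+60-9-5-23+3 = 114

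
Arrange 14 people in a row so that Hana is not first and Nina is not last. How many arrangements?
By inclusion-exclusion: 14! - 2×(14-1)! + (14-2)! = 87178291200 - 12454041600 + 479001600 = 75203251200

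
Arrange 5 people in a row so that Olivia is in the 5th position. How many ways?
Fix one position: (5-1)! = 24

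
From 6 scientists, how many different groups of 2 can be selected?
C(6,2) = 6!/(2!×4!) = 15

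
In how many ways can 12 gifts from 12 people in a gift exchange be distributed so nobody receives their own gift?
!12 = Σ_{j=0}^{12} (-1)^j·12!/j! = 479001600 - 479001600 + 239500800 - 79833600 + 19958400 - 3991680 + 665280 - 95040 + 11880 - 1320 + 132 - 12 + 1 = 176214841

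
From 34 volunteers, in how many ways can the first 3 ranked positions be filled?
P(34,3) = 34!/(34-3)! = 35904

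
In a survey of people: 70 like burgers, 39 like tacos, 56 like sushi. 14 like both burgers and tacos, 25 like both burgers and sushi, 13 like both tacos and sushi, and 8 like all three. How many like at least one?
|A∪B∪C| = 70+39+56-14-25-13+8 = 121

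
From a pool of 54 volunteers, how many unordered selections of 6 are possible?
C(54,6) = 54!/(6!×48!) = 25827165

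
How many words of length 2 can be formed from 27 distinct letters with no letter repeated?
P(27,2) = 27!/(27-2)! = 702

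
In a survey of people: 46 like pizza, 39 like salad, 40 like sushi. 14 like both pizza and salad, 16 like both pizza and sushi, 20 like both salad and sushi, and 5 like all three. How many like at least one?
|A∪B∪C| = 46+39+40-14-16-20+5 = 80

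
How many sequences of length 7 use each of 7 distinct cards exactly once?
7! = 5040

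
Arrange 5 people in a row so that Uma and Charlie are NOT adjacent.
Total - adjacent = 5! - (5-1)!×2 = 120 - 48 = 72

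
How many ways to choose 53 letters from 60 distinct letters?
C(60,53) = 60!/(53!×7!) = 386206920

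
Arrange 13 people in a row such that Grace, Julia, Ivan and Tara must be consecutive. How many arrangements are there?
Treat the 4 as one block: (13-4+1)! × 4! = 3628800 × 24 = 87091200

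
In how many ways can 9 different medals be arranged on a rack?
9! = 362880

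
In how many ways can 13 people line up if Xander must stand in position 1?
Fix one position: (13-1)! = 479001600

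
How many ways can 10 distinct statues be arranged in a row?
10! = 3628800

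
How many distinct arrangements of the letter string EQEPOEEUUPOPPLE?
15! / (5! × 1! × 2! × 1! × 2! × 4!) = 113513400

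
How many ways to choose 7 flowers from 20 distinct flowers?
C(20,7) = 20!/(7!×13!) = 77520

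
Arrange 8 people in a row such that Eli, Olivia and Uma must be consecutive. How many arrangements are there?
Treat the 3 as one block: (8-3+1)! × 3! = 720 × 6 = 4320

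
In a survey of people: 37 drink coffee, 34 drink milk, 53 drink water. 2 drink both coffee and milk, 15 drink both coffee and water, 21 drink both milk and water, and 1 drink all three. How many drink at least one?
|A∪B∪C| = 37+34+53-2-15-21+1 = 87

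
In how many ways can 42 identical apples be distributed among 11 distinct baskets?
C(42+11-1, 11-1) = C(52, 10) = 15820024220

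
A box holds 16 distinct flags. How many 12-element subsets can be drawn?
C(16,12) = 16!/(12!×4!) = 1820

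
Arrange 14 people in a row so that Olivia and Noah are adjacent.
Treat as block: (14-1)! × 2! = 6227020800 × 2 = 12454041600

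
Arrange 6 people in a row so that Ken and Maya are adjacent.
Treat as block: (6-1)! × 2! = 120 × 2 = 240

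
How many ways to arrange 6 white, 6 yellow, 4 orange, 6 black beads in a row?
22! / (6! × 6! × 4! × 6!) = 125475189840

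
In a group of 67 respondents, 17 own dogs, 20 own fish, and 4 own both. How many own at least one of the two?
|A∪B| = |A| + |B| - |A∩B| = 17 + 20 - 4 = 33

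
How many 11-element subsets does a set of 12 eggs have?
C(12,11) = 12!/(11!×1!) = 12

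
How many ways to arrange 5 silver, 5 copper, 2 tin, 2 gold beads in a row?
14! / (5! × 5! × 2! × 2!) = 1513512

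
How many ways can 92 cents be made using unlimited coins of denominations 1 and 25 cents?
Coefficient of x^92 in 1/(1-x^1) · 1/(1-x^25). Use j coins of 25 for j = 0..⌊92/25⌋ = 3, the rest in 1s: 3 + 1 = 4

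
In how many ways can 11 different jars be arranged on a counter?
11! = 39916800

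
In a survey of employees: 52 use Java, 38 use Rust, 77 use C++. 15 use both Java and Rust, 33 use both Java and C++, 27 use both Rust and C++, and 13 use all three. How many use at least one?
|A∪B∪C| = 52+38+77-15-33-27+13 = 105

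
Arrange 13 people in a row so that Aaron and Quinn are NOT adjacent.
Total - adjacent = 13! - (13-1)!×2 = 6227020800 - 958003200 = 5269017600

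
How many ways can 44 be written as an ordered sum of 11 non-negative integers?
C(44+11-1, 11-1) = C(54, 10) = 23930713170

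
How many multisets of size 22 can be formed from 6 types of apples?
C(22+6-1, 6-1) = C(27, 5) = 80730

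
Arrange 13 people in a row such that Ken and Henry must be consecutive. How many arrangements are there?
Treat the 2 as one block: (13-2+1)! × 2! = 479001600 × 2 = 958003200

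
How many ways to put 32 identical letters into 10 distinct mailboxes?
C(32+10-1, 10-1) = C(41, 9) = 350343565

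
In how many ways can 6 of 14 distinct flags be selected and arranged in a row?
P(14,6) = 14!/(14-6)! = 2162160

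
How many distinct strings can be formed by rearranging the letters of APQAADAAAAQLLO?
14! / (1! × 2! × 2! × 1! × 1! × 7!) = 4324320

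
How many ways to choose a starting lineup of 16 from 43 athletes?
C(43,16) = 43!/(16!×27!) = 265182149218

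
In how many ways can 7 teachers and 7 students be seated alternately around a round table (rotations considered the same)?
Fix one of the teachers: (7-1)! ways for the remaining teachers, × 7! ways for the students = 720 × 5040 = 3628800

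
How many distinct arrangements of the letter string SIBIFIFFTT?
10! / (3! × 3! × 1! × 1! × 2!) = 50400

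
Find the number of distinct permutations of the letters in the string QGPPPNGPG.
9! / (1! × 4! × 3! × 1!) = 2520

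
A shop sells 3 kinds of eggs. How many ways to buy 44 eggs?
C(44+3-1, 3-1) = C(46, 2) = 1035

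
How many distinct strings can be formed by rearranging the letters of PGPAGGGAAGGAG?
13! / (7! × 4! × 2!) = 25740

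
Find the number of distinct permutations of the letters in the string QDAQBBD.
7! / (2! × 2! × 1! × 2!) = 630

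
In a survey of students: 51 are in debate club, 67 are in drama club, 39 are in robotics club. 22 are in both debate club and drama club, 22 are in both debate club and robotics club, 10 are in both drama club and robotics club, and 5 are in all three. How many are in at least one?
|A∪B∪C| = 51+67+39-22-22-10+5 = 108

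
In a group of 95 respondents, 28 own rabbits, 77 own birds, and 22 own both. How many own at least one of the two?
|A∪B| = |A| + |B| - |A∩B| = 28 + 77 - 22 = 83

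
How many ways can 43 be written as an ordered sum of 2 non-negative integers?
C(43+2-1, 2-1) = C(44, 1) = 44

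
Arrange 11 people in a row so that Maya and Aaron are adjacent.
Treat as block: (11-1)! × 2! = 3628800 × 2 = 7257600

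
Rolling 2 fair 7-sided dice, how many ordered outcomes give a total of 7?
Coefficient of x^7 in (x + x² + ... + x^7)^2. By inclusion-exclusion on dice exceeding 7: Σ_j (-1)^j C(2,j)·C(7-1-7j, 1) = C(2,0)·C(6,1) = 1·6 = 6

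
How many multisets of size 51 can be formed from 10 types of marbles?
C(51+10-1, 10-1) = C(60, 9) = 14783142660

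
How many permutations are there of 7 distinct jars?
7! = 5040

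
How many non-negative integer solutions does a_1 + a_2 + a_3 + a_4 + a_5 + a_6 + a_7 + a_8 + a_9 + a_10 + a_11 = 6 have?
C(6+11-1, 11-1) = C(16, 10) = 8008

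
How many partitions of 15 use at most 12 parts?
By conjugation, equals partitions of 15 into parts ≤ 12. Let r_j(i) = number of partitions of i into parts ≤ j, for i = 0..15. r_1(i) = 1 for all i; r_j(i) = r_{j-1}(i) + r_j(i-j). Rows j = 2..12: ≤2: 1 1 2 2 3 3 4 4 5 5 6 6 7 7 8 8; ≤3: 1 1 2 3 4 5 7 8 10 12 14 16 19 21 24 27; ≤4: 1 1 2 3 5 6 9 11 15 18 23 27 34 39 47 54; ≤5: 1 1 2 3 5 7 10 13 18 23 30 37 47 57 70 84; ≤6: 1 1 2 3 5 7 11 14 20 26 35 44 58 71 90 110; ≤7: 1 1 2 3 5 7 11 15 21 28 38 49 65 82 105 131; ≤8: 1 1 2 3 5 7 11 15 22 29 40 52 70 89 116 146; ≤9: 1 1 2 3 5 7 11 15 22 30 41 54 73 94 123 157; ≤10: 1 1 2 3 5 7 11 15 22 30 42 55 75 97 128 164; ≤11: 1 1 2 3 5 7 11 15 22 30 42 56 76 99 131 169; ≤12: 1 1 2 3 5 7 11 15 22 30 42 56 77 100 133 172. r_12(15) = 172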